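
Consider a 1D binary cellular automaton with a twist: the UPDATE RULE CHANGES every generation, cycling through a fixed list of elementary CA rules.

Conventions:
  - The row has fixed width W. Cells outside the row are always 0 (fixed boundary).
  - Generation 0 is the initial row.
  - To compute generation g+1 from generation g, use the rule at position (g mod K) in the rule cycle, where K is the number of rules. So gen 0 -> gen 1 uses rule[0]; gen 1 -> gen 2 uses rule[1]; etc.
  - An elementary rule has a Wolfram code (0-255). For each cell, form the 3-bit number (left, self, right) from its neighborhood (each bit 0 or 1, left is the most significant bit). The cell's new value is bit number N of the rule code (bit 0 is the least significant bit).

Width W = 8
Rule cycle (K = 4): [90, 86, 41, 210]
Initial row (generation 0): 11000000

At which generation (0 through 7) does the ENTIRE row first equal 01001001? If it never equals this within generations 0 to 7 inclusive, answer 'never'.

Gen 0: 11000000
Gen 1 (rule 90): 11100000
Gen 2 (rule 86): 00110000
Gen 3 (rule 41): 10100111
Gen 4 (rule 210): 00011011
Gen 5 (rule 90): 00111011
Gen 6 (rule 86): 01001001
Gen 7 (rule 41): 00000000

Answer: 6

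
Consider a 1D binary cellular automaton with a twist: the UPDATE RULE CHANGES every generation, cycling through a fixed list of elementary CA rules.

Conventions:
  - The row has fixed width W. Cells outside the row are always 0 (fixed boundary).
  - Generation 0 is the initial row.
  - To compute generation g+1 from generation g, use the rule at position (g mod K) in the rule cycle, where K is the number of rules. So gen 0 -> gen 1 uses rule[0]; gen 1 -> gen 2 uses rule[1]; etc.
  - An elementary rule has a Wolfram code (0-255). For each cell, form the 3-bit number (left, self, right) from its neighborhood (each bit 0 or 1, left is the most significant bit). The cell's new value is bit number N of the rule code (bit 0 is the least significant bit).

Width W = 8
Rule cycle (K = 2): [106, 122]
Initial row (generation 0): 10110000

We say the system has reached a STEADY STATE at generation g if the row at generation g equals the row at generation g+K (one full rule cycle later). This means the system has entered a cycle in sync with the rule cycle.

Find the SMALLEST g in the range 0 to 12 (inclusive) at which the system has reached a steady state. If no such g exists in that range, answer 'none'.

Gen 0: 10110000
Gen 1 (rule 106): 01110000
Gen 2 (rule 122): 11011000
Gen 3 (rule 106): 11111000
Gen 4 (rule 122): 10001100
Gen 5 (rule 106): 00011100
Gen 6 (rule 122): 00110110
Gen 7 (rule 106): 01111110
Gen 8 (rule 122): 11000011
Gen 9 (rule 106): 11000111
Gen 10 (rule 122): 11101101
Gen 11 (rule 106): 10111110
Gen 12 (rule 122): 01100011
Gen 13 (rule 106): 11100111
Gen 14 (rule 122): 10111101

Answer: none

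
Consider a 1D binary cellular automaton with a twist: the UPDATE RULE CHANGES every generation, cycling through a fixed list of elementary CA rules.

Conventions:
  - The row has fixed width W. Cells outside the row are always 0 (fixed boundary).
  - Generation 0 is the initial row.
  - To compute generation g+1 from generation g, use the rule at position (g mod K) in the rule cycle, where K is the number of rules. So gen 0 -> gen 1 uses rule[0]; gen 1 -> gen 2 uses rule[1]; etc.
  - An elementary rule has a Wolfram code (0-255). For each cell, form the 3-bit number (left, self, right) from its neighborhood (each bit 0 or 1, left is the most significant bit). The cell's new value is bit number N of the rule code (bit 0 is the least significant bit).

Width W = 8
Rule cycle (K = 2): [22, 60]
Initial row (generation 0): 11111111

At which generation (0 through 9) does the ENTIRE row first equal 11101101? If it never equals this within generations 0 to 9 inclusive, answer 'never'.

Gen 0: 11111111
Gen 1 (rule 22): 00000000
Gen 2 (rule 60): 00000000
Gen 3 (rule 22): 00000000
Gen 4 (rule 60): 00000000
Gen 5 (rule 22): 00000000
Gen 6 (rule 60): 00000000
Gen 7 (rule 22): 00000000
Gen 8 (rule 60): 00000000
Gen 9 (rule 22): 00000000

Answer: never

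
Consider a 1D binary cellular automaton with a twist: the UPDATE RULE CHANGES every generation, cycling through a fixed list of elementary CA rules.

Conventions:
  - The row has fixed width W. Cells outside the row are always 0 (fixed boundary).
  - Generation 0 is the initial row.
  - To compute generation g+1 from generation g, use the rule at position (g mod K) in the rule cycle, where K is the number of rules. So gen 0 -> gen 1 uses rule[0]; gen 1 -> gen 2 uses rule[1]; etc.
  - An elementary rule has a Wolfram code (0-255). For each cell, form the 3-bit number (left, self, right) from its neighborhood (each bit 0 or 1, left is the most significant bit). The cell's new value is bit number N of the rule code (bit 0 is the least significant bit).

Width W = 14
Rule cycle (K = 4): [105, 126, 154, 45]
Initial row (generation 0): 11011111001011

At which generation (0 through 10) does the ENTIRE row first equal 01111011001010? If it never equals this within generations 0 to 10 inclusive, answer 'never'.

Answer: never

Derivation:
Gen 0: 11011111001011
Gen 1 (rule 105): 11110001000111
Gen 2 (rule 126): 10011011101101
Gen 3 (rule 154): 01110011001000
Gen 4 (rule 45): 01000010001011
Gen 5 (rule 105): 00011000100111
Gen 6 (rule 126): 00111101111101
Gen 7 (rule 154): 01111001111000
Gen 8 (rule 45): 01000001000011
Gen 9 (rule 105): 00011100011011
Gen 10 (rule 126): 00110110111111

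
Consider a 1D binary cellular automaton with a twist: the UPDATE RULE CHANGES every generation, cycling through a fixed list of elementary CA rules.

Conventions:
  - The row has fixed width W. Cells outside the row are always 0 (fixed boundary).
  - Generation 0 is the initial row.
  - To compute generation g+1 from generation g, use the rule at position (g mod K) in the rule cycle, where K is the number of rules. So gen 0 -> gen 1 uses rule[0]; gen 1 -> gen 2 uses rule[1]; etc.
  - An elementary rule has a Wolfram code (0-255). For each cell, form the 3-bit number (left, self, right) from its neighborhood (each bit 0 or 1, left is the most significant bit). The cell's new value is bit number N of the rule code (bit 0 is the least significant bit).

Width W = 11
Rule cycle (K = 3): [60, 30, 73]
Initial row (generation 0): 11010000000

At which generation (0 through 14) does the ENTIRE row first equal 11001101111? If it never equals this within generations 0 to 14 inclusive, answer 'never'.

Gen 0: 11010000000
Gen 1 (rule 60): 10111000000
Gen 2 (rule 30): 10100100000
Gen 3 (rule 73): 00000001111
Gen 4 (rule 60): 00000001000
Gen 5 (rule 30): 00000011100
Gen 6 (rule 73): 11111010101
Gen 7 (rule 60): 10000111111
Gen 8 (rule 30): 11001100000
Gen 9 (rule 73): 11001101111
Gen 10 (rule 60): 10101011000
Gen 11 (rule 30): 10101010100
Gen 12 (rule 73): 00000000001
Gen 13 (rule 60): 00000000001
Gen 14 (rule 30): 00000000011

Answer: 9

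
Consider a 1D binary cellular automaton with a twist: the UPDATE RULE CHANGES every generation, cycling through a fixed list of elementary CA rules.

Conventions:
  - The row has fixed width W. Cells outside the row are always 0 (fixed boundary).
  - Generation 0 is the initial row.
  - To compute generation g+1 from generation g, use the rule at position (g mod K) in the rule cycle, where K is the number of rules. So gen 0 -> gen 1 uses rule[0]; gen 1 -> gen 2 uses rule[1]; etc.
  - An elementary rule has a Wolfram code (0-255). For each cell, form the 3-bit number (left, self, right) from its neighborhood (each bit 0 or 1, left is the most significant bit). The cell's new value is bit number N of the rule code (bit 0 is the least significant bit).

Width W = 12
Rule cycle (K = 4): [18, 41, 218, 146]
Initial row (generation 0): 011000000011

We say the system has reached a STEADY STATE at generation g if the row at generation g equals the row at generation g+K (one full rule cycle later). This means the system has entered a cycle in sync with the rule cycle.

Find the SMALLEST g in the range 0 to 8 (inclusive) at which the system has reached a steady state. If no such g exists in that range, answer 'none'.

Gen 0: 011000000011
Gen 1 (rule 18): 100100000100
Gen 2 (rule 41): 000001110001
Gen 3 (rule 218): 000011111010
Gen 4 (rule 146): 000101110001
Gen 5 (rule 18): 001000001010
Gen 6 (rule 41): 100011100100
Gen 7 (rule 218): 010111111010
Gen 8 (rule 146): 100011110001
Gen 9 (rule 18): 010100001010
Gen 10 (rule 41): 001001100100
Gen 11 (rule 218): 010111111010
Gen 12 (rule 146): 100011110001

Answer: 7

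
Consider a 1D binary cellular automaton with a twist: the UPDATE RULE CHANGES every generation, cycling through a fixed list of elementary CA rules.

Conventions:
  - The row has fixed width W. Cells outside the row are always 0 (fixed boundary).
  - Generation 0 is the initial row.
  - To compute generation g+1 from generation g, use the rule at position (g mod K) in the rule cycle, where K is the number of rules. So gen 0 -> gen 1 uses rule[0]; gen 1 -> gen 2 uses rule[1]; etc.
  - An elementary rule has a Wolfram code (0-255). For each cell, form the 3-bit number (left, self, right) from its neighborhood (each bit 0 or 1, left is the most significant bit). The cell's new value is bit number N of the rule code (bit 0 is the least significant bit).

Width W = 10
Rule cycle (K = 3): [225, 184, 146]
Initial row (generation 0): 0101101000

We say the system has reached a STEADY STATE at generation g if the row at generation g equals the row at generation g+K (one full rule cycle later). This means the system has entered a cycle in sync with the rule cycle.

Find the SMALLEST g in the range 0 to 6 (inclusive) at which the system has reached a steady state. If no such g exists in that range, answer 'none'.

Gen 0: 0101101000
Gen 1 (rule 225): 0010110011
Gen 2 (rule 184): 0001101010
Gen 3 (rule 146): 0010000001
Gen 4 (rule 225): 1000111100
Gen 5 (rule 184): 0100111010
Gen 6 (rule 146): 1011010001
Gen 7 (rule 225): 0101100100
Gen 8 (rule 184): 0011010010
Gen 9 (rule 146): 0100001101

Answer: none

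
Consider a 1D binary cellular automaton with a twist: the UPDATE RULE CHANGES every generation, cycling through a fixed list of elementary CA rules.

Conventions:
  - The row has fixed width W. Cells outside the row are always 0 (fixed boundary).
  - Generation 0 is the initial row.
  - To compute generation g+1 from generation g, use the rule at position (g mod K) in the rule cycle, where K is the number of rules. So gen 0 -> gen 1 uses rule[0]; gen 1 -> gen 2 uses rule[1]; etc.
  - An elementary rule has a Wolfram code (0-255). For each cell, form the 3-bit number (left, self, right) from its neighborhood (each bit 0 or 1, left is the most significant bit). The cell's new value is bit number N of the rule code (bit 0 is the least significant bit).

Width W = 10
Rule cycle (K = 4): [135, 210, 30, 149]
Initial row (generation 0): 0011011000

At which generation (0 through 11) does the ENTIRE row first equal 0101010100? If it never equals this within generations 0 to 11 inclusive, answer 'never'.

Answer: never

Derivation:
Gen 0: 0011011000
Gen 1 (rule 135): 1100000011
Gen 2 (rule 210): 0110000101
Gen 3 (rule 30): 1101001101
Gen 4 (rule 149): 0001100001
Gen 5 (rule 135): 1110001111
Gen 6 (rule 210): 0111010111
Gen 7 (rule 30): 1100010100
Gen 8 (rule 149): 0011010111
Gen 9 (rule 135): 1100010010
Gen 10 (rule 210): 0110101101
Gen 11 (rule 30): 1100101001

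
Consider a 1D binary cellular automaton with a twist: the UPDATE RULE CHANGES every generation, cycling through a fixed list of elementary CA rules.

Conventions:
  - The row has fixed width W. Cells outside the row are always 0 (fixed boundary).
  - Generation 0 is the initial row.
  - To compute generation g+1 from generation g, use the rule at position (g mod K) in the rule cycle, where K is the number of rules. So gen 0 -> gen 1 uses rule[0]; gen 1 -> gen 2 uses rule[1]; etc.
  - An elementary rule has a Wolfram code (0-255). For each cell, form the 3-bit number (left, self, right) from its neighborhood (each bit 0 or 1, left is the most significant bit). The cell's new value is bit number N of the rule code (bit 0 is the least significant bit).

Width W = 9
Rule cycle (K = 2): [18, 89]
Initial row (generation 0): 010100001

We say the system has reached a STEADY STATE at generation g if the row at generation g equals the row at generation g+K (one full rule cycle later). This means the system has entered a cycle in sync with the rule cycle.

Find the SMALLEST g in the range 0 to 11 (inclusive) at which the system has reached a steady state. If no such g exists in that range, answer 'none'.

Gen 0: 010100001
Gen 1 (rule 18): 100010010
Gen 2 (rule 89): 011001001
Gen 3 (rule 18): 100110110
Gen 4 (rule 89): 010110111
Gen 5 (rule 18): 100000000
Gen 6 (rule 89): 011111111
Gen 7 (rule 18): 100000000
Gen 8 (rule 89): 011111111
Gen 9 (rule 18): 100000000
Gen 10 (rule 89): 011111111
Gen 11 (rule 18): 100000000
Gen 12 (rule 89): 011111111
Gen 13 (rule 18): 100000000

Answer: 5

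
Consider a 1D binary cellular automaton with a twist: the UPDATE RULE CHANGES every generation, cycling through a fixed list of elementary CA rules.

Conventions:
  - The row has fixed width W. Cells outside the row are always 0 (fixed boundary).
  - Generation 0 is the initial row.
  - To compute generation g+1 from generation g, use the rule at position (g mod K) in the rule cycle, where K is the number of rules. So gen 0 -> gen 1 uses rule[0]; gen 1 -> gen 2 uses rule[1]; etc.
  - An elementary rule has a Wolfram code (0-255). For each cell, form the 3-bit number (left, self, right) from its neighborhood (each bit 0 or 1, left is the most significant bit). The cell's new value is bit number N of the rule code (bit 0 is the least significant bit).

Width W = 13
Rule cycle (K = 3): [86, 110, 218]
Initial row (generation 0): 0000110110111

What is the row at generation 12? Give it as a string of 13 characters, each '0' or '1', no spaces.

Answer: 1111000111011

Derivation:
Gen 0: 0000110110111
Gen 1 (rule 86): 0001010010001
Gen 2 (rule 110): 0011110110011
Gen 3 (rule 218): 0111110111111
Gen 4 (rule 86): 1000010000001
Gen 5 (rule 110): 1000110000011
Gen 6 (rule 218): 0101111000111
Gen 7 (rule 86): 1100001101001
Gen 8 (rule 110): 1100011111011
Gen 9 (rule 218): 1110111111011
Gen 10 (rule 86): 0010000001001
Gen 11 (rule 110): 0110000011011
Gen 12 (rule 218): 1111000111011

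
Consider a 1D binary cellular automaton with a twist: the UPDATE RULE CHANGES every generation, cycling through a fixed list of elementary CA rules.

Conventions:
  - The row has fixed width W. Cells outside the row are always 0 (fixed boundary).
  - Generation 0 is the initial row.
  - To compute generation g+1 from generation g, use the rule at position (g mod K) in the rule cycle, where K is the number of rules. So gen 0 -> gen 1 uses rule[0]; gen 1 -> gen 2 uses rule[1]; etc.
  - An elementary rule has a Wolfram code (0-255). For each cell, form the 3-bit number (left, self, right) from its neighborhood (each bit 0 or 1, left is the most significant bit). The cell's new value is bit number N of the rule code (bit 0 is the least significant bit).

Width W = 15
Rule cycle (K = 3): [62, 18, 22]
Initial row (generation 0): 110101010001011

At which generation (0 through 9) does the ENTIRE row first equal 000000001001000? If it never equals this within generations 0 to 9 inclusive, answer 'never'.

Gen 0: 110101010001011
Gen 1 (rule 62): 101111111011110
Gen 2 (rule 18): 000000000000001
Gen 3 (rule 22): 000000000000011
Gen 4 (rule 62): 000000000000110
Gen 5 (rule 18): 000000000001001
Gen 6 (rule 22): 000000000011111
Gen 7 (rule 62): 000000000110000
Gen 8 (rule 18): 000000001001000
Gen 9 (rule 22): 000000011111100

Answer: 8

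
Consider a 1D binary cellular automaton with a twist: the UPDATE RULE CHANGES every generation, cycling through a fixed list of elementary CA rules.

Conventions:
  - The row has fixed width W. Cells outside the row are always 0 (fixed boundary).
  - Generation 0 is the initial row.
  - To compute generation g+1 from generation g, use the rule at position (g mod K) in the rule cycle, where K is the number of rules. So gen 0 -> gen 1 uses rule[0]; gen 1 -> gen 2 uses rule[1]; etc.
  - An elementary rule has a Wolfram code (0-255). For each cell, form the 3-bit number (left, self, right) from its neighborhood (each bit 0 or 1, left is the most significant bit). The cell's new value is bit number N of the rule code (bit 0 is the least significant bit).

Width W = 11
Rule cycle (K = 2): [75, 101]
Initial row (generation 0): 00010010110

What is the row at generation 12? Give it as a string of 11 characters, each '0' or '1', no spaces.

Gen 0: 00010010110
Gen 1 (rule 75): 11100100110
Gen 2 (rule 101): 00100100010
Gen 3 (rule 75): 11001001100
Gen 4 (rule 101): 01001000101
Gen 5 (rule 75): 10010011000
Gen 6 (rule 101): 10010001011
Gen 7 (rule 75): 00100110011
Gen 8 (rule 101): 10100010001
Gen 9 (rule 75): 00001100110
Gen 10 (rule 101): 11100100010
Gen 11 (rule 75): 10101001100
Gen 12 (rule 101): 11111000101

Answer: 11111000101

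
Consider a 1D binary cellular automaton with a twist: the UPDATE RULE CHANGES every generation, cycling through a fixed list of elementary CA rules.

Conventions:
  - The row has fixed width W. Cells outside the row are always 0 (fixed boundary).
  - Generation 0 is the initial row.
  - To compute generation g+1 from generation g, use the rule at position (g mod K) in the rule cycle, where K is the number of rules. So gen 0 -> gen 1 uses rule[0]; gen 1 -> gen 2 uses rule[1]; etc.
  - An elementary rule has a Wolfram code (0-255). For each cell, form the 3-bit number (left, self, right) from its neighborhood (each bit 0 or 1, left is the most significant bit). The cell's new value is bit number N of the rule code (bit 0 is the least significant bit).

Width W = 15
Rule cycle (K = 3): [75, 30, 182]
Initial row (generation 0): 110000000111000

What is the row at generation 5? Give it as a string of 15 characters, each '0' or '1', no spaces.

Gen 0: 110000000111000
Gen 1 (rule 75): 110111111101011
Gen 2 (rule 30): 100100000001010
Gen 3 (rule 182): 111110000011111
Gen 4 (rule 75): 100010111110001
Gen 5 (rule 30): 110110100001011

Answer: 110110100001011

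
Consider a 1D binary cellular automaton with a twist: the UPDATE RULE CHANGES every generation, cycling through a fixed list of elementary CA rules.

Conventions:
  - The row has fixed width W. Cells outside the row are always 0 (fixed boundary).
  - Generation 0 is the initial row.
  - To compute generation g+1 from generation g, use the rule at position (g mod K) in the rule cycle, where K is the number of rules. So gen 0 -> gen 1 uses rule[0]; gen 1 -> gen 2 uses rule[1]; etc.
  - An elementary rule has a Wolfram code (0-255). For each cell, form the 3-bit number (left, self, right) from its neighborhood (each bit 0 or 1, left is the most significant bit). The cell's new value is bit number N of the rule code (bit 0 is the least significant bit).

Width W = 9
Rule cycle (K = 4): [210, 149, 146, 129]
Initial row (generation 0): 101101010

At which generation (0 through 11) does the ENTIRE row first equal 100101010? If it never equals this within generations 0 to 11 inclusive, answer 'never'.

Answer: never

Derivation:
Gen 0: 101101010
Gen 1 (rule 210): 000100001
Gen 2 (rule 149): 110111101
Gen 3 (rule 146): 000011000
Gen 4 (rule 129): 111000011
Gen 5 (rule 210): 011100101
Gen 6 (rule 149): 001010101
Gen 7 (rule 146): 010000000
Gen 8 (rule 129): 000111111
Gen 9 (rule 210): 001011111
Gen 10 (rule 149): 101001110
Gen 11 (rule 146): 000110101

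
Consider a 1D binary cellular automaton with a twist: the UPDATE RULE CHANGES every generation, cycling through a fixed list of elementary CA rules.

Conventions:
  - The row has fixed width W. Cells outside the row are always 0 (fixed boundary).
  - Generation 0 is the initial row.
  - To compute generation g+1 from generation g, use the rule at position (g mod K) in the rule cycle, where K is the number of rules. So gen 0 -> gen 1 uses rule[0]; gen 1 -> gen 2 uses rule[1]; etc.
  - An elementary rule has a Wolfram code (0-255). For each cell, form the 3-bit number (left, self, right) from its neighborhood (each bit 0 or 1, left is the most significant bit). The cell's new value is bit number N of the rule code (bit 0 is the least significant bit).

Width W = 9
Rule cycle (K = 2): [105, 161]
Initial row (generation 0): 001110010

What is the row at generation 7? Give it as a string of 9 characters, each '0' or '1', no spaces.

Gen 0: 001110010
Gen 1 (rule 105): 101010000
Gen 2 (rule 161): 010100111
Gen 3 (rule 105): 001000101
Gen 4 (rule 161): 100010010
Gen 5 (rule 105): 001000000
Gen 6 (rule 161): 100011111
Gen 7 (rule 105): 001010001

Answer: 001010001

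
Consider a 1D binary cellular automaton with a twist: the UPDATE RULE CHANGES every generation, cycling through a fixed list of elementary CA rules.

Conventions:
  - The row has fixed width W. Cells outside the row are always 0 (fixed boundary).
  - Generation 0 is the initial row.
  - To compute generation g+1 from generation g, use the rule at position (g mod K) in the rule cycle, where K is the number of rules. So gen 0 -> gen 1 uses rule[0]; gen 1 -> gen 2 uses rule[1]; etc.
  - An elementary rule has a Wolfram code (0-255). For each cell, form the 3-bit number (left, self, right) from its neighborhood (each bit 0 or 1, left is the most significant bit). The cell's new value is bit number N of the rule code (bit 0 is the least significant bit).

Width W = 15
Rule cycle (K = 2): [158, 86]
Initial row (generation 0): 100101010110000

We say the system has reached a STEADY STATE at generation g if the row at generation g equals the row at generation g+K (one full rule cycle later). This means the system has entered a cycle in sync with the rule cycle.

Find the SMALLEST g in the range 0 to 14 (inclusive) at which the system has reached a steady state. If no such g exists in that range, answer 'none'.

Answer: 4

Derivation:
Gen 0: 100101010110000
Gen 1 (rule 158): 111101010101000
Gen 2 (rule 86): 000101010101100
Gen 3 (rule 158): 001101010101010
Gen 4 (rule 86): 010101010101011
Gen 5 (rule 158): 110101010101010
Gen 6 (rule 86): 010101010101011
Gen 7 (rule 158): 110101010101010
Gen 8 (rule 86): 010101010101011
Gen 9 (rule 158): 110101010101010
Gen 10 (rule 86): 010101010101011
Gen 11 (rule 158): 110101010101010
Gen 12 (rule 86): 010101010101011
Gen 13 (rule 158): 110101010101010
Gen 14 (rule 86): 010101010101011
Gen 15 (rule 158): 110101010101010
Gen 16 (rule 86): 010101010101011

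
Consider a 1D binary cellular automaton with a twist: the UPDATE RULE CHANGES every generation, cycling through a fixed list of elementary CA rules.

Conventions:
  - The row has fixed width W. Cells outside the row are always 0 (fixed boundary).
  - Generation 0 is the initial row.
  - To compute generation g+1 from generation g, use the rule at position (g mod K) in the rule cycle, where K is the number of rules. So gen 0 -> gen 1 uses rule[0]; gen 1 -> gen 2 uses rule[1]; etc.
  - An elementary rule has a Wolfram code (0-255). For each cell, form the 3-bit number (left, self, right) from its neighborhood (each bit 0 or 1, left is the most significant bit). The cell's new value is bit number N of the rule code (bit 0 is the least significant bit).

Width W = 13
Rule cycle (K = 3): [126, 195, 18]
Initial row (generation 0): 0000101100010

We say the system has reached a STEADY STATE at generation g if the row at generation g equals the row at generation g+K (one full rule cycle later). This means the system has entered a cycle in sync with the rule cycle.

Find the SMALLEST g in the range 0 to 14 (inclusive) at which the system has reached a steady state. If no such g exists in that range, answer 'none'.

Answer: 9

Derivation:
Gen 0: 0000101100010
Gen 1 (rule 126): 0001111110111
Gen 2 (rule 195): 1110111110011
Gen 3 (rule 18): 0000000001100
Gen 4 (rule 126): 0000000011110
Gen 5 (rule 195): 1111111101110
Gen 6 (rule 18): 0000000000001
Gen 7 (rule 126): 0000000000011
Gen 8 (rule 195): 1111111111101
Gen 9 (rule 18): 0000000000000
Gen 10 (rule 126): 0000000000000
Gen 11 (rule 195): 1111111111111
Gen 12 (rule 18): 0000000000000
Gen 13 (rule 126): 0000000000000
Gen 14 (rule 195): 1111111111111
Gen 15 (rule 18): 0000000000000
Gen 16 (rule 126): 0000000000000
Gen 17 (rule 195): 1111111111111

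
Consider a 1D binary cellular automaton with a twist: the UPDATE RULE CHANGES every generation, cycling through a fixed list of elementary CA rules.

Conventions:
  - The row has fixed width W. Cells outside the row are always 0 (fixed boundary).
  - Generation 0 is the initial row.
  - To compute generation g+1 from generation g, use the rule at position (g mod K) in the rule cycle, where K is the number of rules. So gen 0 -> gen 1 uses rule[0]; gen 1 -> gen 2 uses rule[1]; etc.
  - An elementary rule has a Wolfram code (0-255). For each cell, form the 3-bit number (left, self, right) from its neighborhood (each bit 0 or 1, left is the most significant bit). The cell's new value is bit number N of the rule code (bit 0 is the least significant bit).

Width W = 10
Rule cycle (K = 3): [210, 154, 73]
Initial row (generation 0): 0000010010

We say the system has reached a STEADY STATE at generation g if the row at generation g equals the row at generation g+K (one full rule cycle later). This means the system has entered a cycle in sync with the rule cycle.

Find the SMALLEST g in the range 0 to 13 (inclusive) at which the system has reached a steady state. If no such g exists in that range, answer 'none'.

Answer: 3

Derivation:
Gen 0: 0000010010
Gen 1 (rule 210): 0000101101
Gen 2 (rule 154): 0001001000
Gen 3 (rule 73): 1100000011
Gen 4 (rule 210): 0110000101
Gen 5 (rule 154): 1101001000
Gen 6 (rule 73): 1100000011
Gen 7 (rule 210): 0110000101
Gen 8 (rule 154): 1101001000
Gen 9 (rule 73): 1100000011
Gen 10 (rule 210): 0110000101
Gen 11 (rule 154): 1101001000
Gen 12 (rule 73): 1100000011
Gen 13 (rule 210): 0110000101
Gen 14 (rule 154): 1101001000
Gen 15 (rule 73): 1100000011
Gen 16 (rule 210): 0110000101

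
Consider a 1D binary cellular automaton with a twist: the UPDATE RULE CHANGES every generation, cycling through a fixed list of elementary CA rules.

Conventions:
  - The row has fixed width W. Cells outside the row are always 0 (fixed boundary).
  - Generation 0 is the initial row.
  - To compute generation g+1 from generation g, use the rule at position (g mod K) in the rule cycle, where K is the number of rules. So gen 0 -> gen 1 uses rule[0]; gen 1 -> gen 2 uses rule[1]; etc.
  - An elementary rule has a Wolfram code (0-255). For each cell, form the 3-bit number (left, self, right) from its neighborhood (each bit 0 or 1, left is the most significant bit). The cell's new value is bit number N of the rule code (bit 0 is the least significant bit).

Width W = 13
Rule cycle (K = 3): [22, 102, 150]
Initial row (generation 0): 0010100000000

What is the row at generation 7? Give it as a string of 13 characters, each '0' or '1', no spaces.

Answer: 0010000111000

Derivation:
Gen 0: 0010100000000
Gen 1 (rule 22): 0110110000000
Gen 2 (rule 102): 1011010000000
Gen 3 (rule 150): 1000011000000
Gen 4 (rule 22): 1100100100000
Gen 5 (rule 102): 0101101100000
Gen 6 (rule 150): 1100000010000
Gen 7 (rule 22): 0010000111000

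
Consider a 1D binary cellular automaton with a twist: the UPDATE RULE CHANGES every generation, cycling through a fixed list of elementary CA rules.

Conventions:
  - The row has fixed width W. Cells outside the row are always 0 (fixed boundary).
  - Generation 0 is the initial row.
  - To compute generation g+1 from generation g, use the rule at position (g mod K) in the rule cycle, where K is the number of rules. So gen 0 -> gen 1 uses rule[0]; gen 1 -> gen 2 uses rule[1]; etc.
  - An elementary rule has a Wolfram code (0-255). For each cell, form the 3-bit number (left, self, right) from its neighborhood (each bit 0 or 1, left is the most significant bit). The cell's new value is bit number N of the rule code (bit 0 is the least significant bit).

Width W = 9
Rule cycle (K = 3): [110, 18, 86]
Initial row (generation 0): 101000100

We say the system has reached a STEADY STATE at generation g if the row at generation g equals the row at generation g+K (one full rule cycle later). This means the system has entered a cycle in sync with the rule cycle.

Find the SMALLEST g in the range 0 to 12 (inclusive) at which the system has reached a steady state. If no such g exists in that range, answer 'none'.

Gen 0: 101000100
Gen 1 (rule 110): 111001100
Gen 2 (rule 18): 000110010
Gen 3 (rule 86): 001011111
Gen 4 (rule 110): 011110001
Gen 5 (rule 18): 100001010
Gen 6 (rule 86): 110011011
Gen 7 (rule 110): 110111111
Gen 8 (rule 18): 000000000
Gen 9 (rule 86): 000000000
Gen 10 (rule 110): 000000000
Gen 11 (rule 18): 000000000
Gen 12 (rule 86): 000000000
Gen 13 (rule 110): 000000000
Gen 14 (rule 18): 000000000
Gen 15 (rule 86): 000000000

Answer: 8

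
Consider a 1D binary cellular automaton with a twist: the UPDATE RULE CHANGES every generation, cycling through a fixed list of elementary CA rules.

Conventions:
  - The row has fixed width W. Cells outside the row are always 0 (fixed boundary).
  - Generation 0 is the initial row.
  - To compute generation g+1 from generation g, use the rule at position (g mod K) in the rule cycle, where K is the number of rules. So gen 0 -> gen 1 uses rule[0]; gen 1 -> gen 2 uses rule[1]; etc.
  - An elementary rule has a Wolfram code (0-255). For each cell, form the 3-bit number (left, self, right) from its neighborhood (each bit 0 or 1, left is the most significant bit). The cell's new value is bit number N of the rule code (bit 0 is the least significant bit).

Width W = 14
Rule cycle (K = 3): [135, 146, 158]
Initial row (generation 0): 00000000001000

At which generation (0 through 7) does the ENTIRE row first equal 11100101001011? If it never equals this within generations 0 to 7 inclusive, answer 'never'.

Gen 0: 00000000001000
Gen 1 (rule 135): 11111111111011
Gen 2 (rule 146): 01111111110000
Gen 3 (rule 158): 11111111101000
Gen 4 (rule 135): 01111111001011
Gen 5 (rule 146): 10111110110000
Gen 6 (rule 158): 10111100101000
Gen 7 (rule 135): 10011001101011

Answer: never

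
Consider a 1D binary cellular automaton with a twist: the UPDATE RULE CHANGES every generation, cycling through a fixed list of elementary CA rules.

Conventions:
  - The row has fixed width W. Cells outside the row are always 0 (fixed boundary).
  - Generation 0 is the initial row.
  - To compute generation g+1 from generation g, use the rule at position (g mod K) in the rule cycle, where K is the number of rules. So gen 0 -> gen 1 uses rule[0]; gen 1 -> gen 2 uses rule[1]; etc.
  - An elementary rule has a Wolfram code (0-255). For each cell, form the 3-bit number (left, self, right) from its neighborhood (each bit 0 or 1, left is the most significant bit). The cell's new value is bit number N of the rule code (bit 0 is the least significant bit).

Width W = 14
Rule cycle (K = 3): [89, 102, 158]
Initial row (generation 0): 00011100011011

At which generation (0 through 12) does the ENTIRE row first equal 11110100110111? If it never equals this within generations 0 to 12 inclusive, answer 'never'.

Gen 0: 00011100011011
Gen 1 (rule 89): 11010111011011
Gen 2 (rule 102): 01111001101101
Gen 3 (rule 158): 11110111001001
Gen 4 (rule 89): 10010101100100
Gen 5 (rule 102): 10111110101100
Gen 6 (rule 158): 10111100101010
Gen 7 (rule 89): 00100110000001
Gen 8 (rule 102): 01101010000011
Gen 9 (rule 158): 11001011000110
Gen 10 (rule 89): 11100011110111
Gen 11 (rule 102): 00100100011001
Gen 12 (rule 158): 01111110110111

Answer: never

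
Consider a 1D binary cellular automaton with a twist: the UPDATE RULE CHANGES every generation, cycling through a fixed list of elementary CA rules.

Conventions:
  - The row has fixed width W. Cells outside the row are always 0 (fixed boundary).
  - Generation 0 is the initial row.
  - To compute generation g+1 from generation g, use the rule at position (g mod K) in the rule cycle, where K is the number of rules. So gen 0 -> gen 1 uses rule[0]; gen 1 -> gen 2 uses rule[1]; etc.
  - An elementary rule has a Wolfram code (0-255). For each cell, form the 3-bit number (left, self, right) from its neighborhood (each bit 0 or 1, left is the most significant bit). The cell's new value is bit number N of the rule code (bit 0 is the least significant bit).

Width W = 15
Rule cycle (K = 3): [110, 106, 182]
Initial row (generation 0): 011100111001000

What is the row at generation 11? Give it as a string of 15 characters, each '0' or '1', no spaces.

Answer: 111000110000010

Derivation:
Gen 0: 011100111001000
Gen 1 (rule 110): 110101101011000
Gen 2 (rule 106): 111011110111000
Gen 3 (rule 182): 010101101010100
Gen 4 (rule 110): 111111111111100
Gen 5 (rule 106): 100000000000100
Gen 6 (rule 182): 110000000001110
Gen 7 (rule 110): 110000000011010
Gen 8 (rule 106): 110000000111100
Gen 9 (rule 182): 001000001011010
Gen 10 (rule 110): 011000011111110
Gen 11 (rule 106): 111000110000010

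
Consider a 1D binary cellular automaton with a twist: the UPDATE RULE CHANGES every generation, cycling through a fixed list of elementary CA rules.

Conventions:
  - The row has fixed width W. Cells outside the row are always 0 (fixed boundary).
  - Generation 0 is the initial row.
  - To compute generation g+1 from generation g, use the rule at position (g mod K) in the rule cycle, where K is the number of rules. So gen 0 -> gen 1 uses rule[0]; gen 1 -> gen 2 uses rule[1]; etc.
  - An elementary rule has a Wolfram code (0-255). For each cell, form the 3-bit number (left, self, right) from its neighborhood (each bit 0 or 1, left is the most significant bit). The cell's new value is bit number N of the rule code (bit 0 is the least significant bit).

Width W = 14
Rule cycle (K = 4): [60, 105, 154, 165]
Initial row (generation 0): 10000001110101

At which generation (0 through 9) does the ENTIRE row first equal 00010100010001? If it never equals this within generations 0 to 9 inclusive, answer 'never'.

Gen 0: 10000001110101
Gen 1 (rule 60): 11000001001111
Gen 2 (rule 105): 11011100001001
Gen 3 (rule 154): 10011010010110
Gen 4 (rule 165): 10000110011000
Gen 5 (rule 60): 11000101010100
Gen 6 (rule 105): 11010010101001
Gen 7 (rule 154): 10001100000110
Gen 8 (rule 165): 10100001110000
Gen 9 (rule 60): 11110001001000

Answer: never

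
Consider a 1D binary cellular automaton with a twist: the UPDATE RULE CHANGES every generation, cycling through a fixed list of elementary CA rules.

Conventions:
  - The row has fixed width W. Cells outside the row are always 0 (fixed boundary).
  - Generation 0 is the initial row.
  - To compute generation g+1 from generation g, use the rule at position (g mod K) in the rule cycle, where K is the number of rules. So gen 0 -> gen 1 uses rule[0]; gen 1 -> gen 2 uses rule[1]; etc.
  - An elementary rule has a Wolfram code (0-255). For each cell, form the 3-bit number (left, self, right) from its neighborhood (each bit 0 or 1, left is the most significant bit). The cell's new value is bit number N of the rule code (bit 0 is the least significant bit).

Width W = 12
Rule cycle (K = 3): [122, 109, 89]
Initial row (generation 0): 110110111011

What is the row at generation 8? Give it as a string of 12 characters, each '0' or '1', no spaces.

Answer: 111111000010

Derivation:
Gen 0: 110110111011
Gen 1 (rule 122): 111111101111
Gen 2 (rule 109): 100000111001
Gen 3 (rule 89): 011110101100
Gen 4 (rule 122): 110011011110
Gen 5 (rule 109): 110011110010
Gen 6 (rule 89): 111010011001
Gen 7 (rule 122): 101101111110
Gen 8 (rule 109): 111111000010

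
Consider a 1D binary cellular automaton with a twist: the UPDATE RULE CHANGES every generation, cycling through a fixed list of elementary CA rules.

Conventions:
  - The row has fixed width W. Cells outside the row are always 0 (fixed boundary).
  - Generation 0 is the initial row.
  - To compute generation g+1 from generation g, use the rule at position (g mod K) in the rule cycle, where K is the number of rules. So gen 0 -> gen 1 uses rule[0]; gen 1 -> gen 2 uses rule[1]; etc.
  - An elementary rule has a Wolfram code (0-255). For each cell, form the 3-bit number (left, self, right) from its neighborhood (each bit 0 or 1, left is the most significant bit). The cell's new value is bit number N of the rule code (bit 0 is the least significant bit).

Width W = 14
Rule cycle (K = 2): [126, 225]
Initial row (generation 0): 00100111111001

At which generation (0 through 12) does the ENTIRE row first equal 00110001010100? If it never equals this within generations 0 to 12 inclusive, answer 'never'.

Gen 0: 00100111111001
Gen 1 (rule 126): 01111100001111
Gen 2 (rule 225): 00111101100111
Gen 3 (rule 126): 01100111111101
Gen 4 (rule 225): 00100011111110
Gen 5 (rule 126): 01110110000011
Gen 6 (rule 225): 00111010111001
Gen 7 (rule 126): 01101111101111
Gen 8 (rule 225): 00110111110111
Gen 9 (rule 126): 01111100011101
Gen 10 (rule 225): 00111101001110
Gen 11 (rule 126): 01100111111011
Gen 12 (rule 225): 00100011111101

Answer: never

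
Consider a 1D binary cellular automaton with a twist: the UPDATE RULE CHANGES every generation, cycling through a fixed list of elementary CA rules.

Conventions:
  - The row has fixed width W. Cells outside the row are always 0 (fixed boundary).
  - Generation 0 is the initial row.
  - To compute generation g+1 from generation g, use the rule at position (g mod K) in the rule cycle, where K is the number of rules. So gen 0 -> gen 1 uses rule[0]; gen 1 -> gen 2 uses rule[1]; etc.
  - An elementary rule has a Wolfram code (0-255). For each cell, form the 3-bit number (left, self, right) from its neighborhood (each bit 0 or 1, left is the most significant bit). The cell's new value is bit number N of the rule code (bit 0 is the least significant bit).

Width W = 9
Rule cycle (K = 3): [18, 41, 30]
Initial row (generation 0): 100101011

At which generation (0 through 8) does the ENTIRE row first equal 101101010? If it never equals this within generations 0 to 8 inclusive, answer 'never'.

Gen 0: 100101011
Gen 1 (rule 18): 011000000
Gen 2 (rule 41): 010011111
Gen 3 (rule 30): 111110000
Gen 4 (rule 18): 000001000
Gen 5 (rule 41): 111100011
Gen 6 (rule 30): 100010110
Gen 7 (rule 18): 010100001
Gen 8 (rule 41): 001001100

Answer: never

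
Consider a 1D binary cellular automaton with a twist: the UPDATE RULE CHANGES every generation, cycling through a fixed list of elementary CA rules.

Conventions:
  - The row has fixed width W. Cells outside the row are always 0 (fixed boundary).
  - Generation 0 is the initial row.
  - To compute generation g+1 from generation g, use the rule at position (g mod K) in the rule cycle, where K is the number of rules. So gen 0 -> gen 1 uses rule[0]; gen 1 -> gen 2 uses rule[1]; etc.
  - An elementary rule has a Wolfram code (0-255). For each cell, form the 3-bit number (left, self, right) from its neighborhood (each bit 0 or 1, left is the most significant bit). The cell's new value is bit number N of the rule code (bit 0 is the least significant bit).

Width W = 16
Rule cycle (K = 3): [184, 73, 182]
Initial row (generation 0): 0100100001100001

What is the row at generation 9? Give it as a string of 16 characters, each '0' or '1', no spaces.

Gen 0: 0100100001100001
Gen 1 (rule 184): 0010010001010000
Gen 2 (rule 73): 1000000100000111
Gen 3 (rule 182): 1100001110001010
Gen 4 (rule 184): 1010001101000101
Gen 5 (rule 73): 0000101100010000
Gen 6 (rule 182): 0001110010111000
Gen 7 (rule 184): 0001101001110100
Gen 8 (rule 73): 1101100001010001
Gen 9 (rule 182): 0010010011111011

Answer: 0010010011111011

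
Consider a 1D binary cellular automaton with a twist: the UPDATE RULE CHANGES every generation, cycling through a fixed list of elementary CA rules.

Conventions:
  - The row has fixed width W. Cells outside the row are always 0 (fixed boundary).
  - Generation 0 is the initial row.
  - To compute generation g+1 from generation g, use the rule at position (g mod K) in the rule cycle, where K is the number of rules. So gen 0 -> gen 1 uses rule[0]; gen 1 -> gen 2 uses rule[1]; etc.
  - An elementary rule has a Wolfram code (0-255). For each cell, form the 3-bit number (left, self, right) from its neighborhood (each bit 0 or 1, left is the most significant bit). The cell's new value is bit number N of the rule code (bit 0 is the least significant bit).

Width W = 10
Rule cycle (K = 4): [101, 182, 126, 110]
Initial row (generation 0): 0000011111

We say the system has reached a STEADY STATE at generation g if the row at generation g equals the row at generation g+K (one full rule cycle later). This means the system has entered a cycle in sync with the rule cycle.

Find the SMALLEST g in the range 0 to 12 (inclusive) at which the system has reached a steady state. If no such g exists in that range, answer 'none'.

Gen 0: 0000011111
Gen 1 (rule 101): 1111000001
Gen 2 (rule 182): 0110100011
Gen 3 (rule 126): 1111110111
Gen 4 (rule 110): 1000011101
Gen 5 (rule 101): 1011000111
Gen 6 (rule 182): 1100101010
Gen 7 (rule 126): 1111111111
Gen 8 (rule 110): 1000000001
Gen 9 (rule 101): 1011111101
Gen 10 (rule 182): 1101111011
Gen 11 (rule 126): 1111001111
Gen 12 (rule 110): 1001011001
Gen 13 (rule 101): 1001101001
Gen 14 (rule 182): 1110011111
Gen 15 (rule 126): 1011110001
Gen 16 (rule 110): 1110010011

Answer: none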